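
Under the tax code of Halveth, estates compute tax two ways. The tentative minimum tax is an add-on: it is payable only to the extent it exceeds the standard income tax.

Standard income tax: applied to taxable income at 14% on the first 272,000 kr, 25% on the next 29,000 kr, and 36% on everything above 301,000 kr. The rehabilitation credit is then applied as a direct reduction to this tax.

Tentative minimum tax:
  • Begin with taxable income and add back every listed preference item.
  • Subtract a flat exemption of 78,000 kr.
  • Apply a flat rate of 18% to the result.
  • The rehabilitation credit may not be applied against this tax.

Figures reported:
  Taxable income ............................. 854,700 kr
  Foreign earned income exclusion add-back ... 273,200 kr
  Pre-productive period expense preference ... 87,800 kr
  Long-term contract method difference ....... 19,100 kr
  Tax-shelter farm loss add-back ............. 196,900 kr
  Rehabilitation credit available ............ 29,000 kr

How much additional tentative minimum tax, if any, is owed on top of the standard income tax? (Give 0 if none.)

Tentative minimum tax:
  Adjusted income: 854,700 kr + 273,200 kr + 87,800 kr + 19,100 kr + 196,900 kr = 1,431,700 kr
  Less exemption 78,000 kr → base 1,353,700 kr
  1,353,700 kr × 18% = 243,666 kr

Standard income tax:
  272,000 kr × 14% = 38,080 kr
  29,000 kr × 25% = 7,250 kr
  553,700 kr × 36% = 199,332 kr
  → 244,662 kr
  Less rehabilitation credit 29,000 kr → 215,662 kr

Excess of tentative minimum tax over standard income tax: 243,666 kr − 215,662 kr = 28,004 kr.

28,004 kr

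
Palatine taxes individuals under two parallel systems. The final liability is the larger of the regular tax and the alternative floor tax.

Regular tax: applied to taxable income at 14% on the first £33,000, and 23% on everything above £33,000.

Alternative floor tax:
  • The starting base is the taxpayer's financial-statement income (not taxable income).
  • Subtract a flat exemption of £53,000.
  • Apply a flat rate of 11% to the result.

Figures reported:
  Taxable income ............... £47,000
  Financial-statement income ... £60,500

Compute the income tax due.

Alternative floor tax:
  Base (financial-statement income): £60,500
  Less exemption £53,000 → base £7,500
  £7,500 × 11% = £825

Regular tax:
  £33,000 × 14% = £4,620
  £14,000 × 23% = £3,220
  → £7,840

£7,840 > £825, so the regular tax governs.

£7,840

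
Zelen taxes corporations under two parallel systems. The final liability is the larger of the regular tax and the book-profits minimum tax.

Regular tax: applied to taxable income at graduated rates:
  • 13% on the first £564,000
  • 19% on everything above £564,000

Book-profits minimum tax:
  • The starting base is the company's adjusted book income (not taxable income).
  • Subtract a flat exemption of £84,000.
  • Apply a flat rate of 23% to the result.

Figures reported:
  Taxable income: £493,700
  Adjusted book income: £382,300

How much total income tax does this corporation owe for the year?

£68,609

Book-profits minimum tax:
  Base (adjusted book income): £382,300
  Less exemption £84,000 → base £298,300
  £298,300 × 23% = £68,609

Regular tax:
  £493,700 × 13% = £64,181

£68,609 > £64,181, so the book-profits minimum tax is the binding amount.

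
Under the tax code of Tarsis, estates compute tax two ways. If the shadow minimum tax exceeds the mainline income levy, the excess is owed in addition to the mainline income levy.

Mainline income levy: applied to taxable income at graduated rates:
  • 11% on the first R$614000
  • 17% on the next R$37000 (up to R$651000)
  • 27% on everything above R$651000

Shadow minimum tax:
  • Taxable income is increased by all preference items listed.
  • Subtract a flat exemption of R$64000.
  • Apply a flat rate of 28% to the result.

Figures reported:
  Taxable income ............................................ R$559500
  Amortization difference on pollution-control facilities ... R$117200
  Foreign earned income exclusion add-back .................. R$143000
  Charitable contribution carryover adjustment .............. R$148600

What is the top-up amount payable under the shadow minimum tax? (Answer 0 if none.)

R$191659

Mainline income levy:
  R$559500 × 11% = R$61545

Shadow minimum tax:
  Adjusted income: R$559500 + R$117200 + R$143000 + R$148600 = R$968300
  Less exemption R$64000 → base R$904300
  R$904300 × 28% = R$253204

Excess of shadow minimum tax over mainline income levy: R$253204 − R$61545 = R$191659.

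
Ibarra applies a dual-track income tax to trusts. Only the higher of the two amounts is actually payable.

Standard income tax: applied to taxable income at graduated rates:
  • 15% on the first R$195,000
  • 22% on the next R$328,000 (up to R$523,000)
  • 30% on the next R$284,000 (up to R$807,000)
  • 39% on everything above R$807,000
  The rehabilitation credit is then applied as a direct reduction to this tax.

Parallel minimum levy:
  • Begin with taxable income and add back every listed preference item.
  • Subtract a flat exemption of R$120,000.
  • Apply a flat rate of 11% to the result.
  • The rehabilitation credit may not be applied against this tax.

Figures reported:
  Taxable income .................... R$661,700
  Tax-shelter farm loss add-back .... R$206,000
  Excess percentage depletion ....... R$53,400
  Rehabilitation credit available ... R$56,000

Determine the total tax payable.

Standard income tax:
  R$195,000 × 15% = R$29,250
  R$328,000 × 22% = R$72,160
  R$138,700 × 30% = R$41,610
  → R$143,020
  Less rehabilitation credit R$56,000 → R$87,020

Parallel minimum levy:
  Adjusted income: R$661,700 + R$206,000 + R$53,400 = R$921,100
  Less exemption R$120,000 → base R$801,100
  R$801,100 × 11% = R$88,121

R$88,121 > R$87,020, so the parallel minimum levy is the binding amount.

R$88,121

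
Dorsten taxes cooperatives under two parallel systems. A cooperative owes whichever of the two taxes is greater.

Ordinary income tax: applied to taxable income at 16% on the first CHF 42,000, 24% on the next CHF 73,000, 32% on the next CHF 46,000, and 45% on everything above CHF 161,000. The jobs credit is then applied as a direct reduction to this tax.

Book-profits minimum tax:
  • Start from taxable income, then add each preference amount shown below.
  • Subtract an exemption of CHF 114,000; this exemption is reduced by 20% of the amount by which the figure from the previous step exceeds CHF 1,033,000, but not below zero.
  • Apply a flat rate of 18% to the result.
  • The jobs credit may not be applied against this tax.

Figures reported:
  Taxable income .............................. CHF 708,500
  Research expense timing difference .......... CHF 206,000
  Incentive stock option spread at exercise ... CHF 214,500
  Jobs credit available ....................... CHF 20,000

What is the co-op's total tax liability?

CHF 265,335

Book-profits minimum tax:
  Adjusted income: CHF 708,500 + CHF 206,000 + CHF 214,500 = CHF 1,129,000
  Exemption: CHF 114,000 − 20% × (CHF 1,129,000 − CHF 1,033,000) = CHF 114,000 − CHF 19,200 = CHF 94,800
  Base: CHF 1,129,000 − CHF 94,800 = CHF 1,034,200
  CHF 1,034,200 × 18% = CHF 186,156

Ordinary income tax:
  CHF 42,000 × 16% = CHF 6,720
  CHF 73,000 × 24% = CHF 17,520
  CHF 46,000 × 32% = CHF 14,720
  CHF 547,500 × 45% = CHF 246,375
  → CHF 285,335
  Less jobs credit CHF 20,000 → CHF 265,335

CHF 265,335 > CHF 186,156, so the ordinary income tax governs.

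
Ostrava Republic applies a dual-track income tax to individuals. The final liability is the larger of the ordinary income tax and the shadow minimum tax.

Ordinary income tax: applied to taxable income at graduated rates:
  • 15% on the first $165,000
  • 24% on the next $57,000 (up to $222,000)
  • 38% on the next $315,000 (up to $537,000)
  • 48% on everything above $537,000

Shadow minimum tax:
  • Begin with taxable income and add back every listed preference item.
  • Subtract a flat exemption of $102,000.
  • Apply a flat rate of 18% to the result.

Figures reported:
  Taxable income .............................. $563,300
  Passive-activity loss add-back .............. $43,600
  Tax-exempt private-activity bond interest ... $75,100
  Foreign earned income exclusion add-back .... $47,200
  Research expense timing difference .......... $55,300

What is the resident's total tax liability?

Ordinary income tax:
  $165,000 × 15% = $24,750
  $57,000 × 24% = $13,680
  $315,000 × 38% = $119,700
  $26,300 × 48% = $12,624
  → $170,754

Shadow minimum tax:
  Adjusted income: $563,300 + $43,600 + $75,100 + $47,200 + $55,300 = $784,500
  Less exemption $102,000 → base $682,500
  $682,500 × 18% = $122,850

$170,754 > $122,850, so the ordinary income tax governs.

$170,754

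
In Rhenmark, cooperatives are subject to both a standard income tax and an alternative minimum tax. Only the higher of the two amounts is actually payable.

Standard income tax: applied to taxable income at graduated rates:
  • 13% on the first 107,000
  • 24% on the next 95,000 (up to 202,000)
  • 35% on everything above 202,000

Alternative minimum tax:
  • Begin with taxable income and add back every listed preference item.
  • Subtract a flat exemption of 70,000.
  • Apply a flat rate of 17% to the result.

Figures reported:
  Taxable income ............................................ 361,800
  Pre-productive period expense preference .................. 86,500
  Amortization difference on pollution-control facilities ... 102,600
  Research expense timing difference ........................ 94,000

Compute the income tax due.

Alternative minimum tax:
  Adjusted income: 361,800 + 86,500 + 102,600 + 94,000 = 644,900
  Less exemption 70,000 → base 574,900
  574,900 × 17% = 97,733

Standard income tax:
  107,000 × 13% = 13,910
  95,000 × 24% = 22,800
  159,800 × 35% = 55,930
  → 92,640

97,733 > 92,640, so the alternative minimum tax is the binding amount.

97,733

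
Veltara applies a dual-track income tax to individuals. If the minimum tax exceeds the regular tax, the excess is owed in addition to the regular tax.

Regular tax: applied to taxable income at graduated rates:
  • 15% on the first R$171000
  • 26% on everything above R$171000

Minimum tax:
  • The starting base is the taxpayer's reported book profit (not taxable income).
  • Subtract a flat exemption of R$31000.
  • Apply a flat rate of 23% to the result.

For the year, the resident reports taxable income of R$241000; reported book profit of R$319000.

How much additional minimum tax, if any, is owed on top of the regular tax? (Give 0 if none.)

Minimum tax:
  Base (reported book profit): R$319000
  Less exemption R$31000 → base R$288000
  R$288000 × 23% = R$66240

Regular tax:
  R$171000 × 15% = R$25650
  R$70000 × 26% = R$18200
  → R$43850

Excess of minimum tax over regular tax: R$66240 − R$43850 = R$22390.

R$22390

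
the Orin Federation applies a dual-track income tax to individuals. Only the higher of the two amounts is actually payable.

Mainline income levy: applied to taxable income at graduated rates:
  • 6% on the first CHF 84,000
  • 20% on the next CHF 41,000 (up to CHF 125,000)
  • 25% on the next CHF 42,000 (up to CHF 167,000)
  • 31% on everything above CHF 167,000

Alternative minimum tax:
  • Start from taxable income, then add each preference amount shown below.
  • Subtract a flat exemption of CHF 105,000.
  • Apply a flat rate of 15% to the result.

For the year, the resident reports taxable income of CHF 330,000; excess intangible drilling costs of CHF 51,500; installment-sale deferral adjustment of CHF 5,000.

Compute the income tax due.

Mainline income levy:
  CHF 84,000 × 6% = CHF 5,040
  CHF 41,000 × 20% = CHF 8,200
  CHF 42,000 × 25% = CHF 10,500
  CHF 163,000 × 31% = CHF 50,530
  → CHF 74,270

Alternative minimum tax:
  Adjusted income: CHF 330,000 + CHF 51,500 + CHF 5,000 = CHF 386,500
  Less exemption CHF 105,000 → base CHF 281,500
  CHF 281,500 × 15% = CHF 42,225

CHF 74,270 > CHF 42,225, so the mainline income levy governs.

CHF 74,270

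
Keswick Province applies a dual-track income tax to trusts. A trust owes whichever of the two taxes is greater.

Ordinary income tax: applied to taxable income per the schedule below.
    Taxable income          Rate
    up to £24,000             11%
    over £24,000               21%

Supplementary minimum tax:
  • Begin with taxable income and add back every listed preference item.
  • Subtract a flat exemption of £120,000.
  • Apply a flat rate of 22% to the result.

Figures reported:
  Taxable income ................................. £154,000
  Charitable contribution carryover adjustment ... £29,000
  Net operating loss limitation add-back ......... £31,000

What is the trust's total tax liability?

Supplementary minimum tax:
  Adjusted income: £154,000 + £29,000 + £31,000 = £214,000
  Less exemption £120,000 → base £94,000
  £94,000 × 22% = £20,680

Ordinary income tax:
  £24,000 × 11% = £2,640
  £130,000 × 21% = £27,300
  → £29,940

£29,940 > £20,680, so the ordinary income tax governs.

£29,940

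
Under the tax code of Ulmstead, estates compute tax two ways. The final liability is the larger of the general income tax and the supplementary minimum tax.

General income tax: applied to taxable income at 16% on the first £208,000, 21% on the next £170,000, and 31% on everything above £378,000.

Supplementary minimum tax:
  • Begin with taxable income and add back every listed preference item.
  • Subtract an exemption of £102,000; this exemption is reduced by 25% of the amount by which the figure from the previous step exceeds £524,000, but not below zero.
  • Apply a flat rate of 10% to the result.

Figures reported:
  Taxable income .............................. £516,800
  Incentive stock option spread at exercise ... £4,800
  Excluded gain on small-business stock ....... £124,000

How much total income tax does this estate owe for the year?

£112,008

General income tax:
  £208,000 × 16% = £33,280
  £170,000 × 21% = £35,700
  £138,800 × 31% = £43,028
  → £112,008

Supplementary minimum tax:
  Adjusted income: £516,800 + £4,800 + £124,000 = £645,600
  Exemption: £102,000 − 25% × (£645,600 − £524,000) = £102,000 − £30,400 = £71,600
  Base: £645,600 − £71,600 = £574,000
  £574,000 × 10% = £57,400

£112,008 > £57,400, so the general income tax governs.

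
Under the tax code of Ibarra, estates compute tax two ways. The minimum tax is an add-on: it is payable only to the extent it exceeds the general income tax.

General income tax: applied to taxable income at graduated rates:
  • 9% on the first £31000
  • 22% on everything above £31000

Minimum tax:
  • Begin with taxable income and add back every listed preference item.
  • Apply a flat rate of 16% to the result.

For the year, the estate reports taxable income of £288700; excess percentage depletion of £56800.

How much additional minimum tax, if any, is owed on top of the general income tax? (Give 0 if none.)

£0

General income tax:
  £31000 × 9% = £2790
  £257700 × 22% = £56694
  → £59484

Minimum tax:
  Adjusted income: £288700 + £56800 = £345500
  £345500 × 16% = £55280

£55280 ≤ £59484, so no add-on is due.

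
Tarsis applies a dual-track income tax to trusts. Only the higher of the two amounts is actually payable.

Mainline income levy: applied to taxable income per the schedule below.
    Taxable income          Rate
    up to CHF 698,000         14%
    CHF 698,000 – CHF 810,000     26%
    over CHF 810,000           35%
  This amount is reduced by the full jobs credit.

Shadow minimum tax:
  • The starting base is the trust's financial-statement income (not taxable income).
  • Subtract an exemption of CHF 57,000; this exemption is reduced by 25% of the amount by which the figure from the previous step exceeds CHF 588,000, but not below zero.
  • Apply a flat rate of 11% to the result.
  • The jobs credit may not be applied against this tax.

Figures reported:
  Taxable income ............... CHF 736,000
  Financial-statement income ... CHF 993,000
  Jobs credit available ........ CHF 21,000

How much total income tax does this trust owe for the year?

Mainline income levy:
  CHF 698,000 × 14% = CHF 97,720
  CHF 38,000 × 26% = CHF 9,880
  → CHF 107,600
  Less jobs credit CHF 21,000 → CHF 86,600

Shadow minimum tax:
  Base (financial-statement income): CHF 993,000
  Exemption: 25% × (CHF 993,000 − CHF 588,000) = CHF 101,250 ≥ CHF 57,000, so the exemption is fully phased out
  Base: CHF 993,000 − CHF 0 = CHF 993,000
  CHF 993,000 × 11% = CHF 109,230

CHF 109,230 > CHF 86,600, so the shadow minimum tax is the binding amount.

CHF 109,230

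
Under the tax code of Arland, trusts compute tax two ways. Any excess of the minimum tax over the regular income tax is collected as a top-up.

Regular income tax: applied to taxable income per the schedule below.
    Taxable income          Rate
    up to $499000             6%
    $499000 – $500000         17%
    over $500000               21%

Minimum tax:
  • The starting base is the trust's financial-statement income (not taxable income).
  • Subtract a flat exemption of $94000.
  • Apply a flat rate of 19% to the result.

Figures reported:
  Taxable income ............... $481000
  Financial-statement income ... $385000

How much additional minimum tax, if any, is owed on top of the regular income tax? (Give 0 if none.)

$26430

Regular income tax:
  $481000 × 6% = $28860

Minimum tax:
  Base (financial-statement income): $385000
  Less exemption $94000 → base $291000
  $291000 × 19% = $55290

Excess of minimum tax over regular income tax: $55290 − $28860 = $26430.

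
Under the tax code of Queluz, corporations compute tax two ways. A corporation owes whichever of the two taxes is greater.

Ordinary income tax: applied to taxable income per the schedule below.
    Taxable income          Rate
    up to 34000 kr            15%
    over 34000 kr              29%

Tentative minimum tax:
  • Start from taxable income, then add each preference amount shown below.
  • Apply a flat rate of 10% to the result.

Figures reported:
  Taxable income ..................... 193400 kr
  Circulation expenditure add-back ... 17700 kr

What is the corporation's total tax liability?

51326 kr

Tentative minimum tax:
  Adjusted income: 193400 kr + 17700 kr = 211100 kr
  211100 kr × 10% = 21110 kr

Ordinary income tax:
  34000 kr × 15% = 5100 kr
  159400 kr × 29% = 46226 kr
  → 51326 kr

51326 kr > 21110 kr, so the ordinary income tax governs.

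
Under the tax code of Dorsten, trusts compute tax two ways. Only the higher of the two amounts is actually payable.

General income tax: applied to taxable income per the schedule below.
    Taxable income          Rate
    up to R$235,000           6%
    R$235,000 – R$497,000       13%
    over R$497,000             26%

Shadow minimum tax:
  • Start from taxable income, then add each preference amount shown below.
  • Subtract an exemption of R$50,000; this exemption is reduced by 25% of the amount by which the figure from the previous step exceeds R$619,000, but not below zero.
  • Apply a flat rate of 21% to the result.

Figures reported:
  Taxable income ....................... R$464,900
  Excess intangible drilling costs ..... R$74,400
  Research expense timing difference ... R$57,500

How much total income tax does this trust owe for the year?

R$114,828

General income tax:
  R$235,000 × 6% = R$14,100
  R$229,900 × 13% = R$29,887
  → R$43,987

Shadow minimum tax:
  Adjusted income: R$464,900 + R$74,400 + R$57,500 = R$596,800
  Exemption: R$596,800 ≤ R$619,000, so full R$50,000 applies
  Base: R$596,800 − R$50,000 = R$546,800
  R$546,800 × 21% = R$114,828

R$114,828 > R$43,987, so the shadow minimum tax is the binding amount.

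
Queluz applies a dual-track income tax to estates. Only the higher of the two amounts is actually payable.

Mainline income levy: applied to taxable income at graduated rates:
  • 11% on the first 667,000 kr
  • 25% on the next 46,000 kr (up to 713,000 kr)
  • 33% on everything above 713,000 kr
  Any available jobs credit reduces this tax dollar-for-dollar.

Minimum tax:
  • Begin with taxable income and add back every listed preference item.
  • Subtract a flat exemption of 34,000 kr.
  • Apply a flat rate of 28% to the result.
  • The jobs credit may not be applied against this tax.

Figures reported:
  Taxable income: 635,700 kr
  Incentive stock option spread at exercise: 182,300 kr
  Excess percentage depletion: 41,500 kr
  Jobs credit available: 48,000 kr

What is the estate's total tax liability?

Mainline income levy:
  635,700 kr × 11% = 69,927 kr
  Less jobs credit 48,000 kr → 21,927 kr

Minimum tax:
  Adjusted income: 635,700 kr + 182,300 kr + 41,500 kr = 859,500 kr
  Less exemption 34,000 kr → base 825,500 kr
  825,500 kr × 28% = 231,140 kr

231,140 kr > 21,927 kr, so the minimum tax is the binding amount.

231,140 kr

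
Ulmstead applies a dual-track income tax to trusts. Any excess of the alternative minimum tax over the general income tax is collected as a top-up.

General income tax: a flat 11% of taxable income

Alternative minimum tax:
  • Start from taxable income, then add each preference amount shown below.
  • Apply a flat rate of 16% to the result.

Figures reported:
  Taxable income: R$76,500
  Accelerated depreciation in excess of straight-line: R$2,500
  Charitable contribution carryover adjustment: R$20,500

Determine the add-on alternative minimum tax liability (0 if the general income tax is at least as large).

Alternative minimum tax:
  Adjusted income: R$76,500 + R$2,500 + R$20,500 = R$99,500
  R$99,500 × 16% = R$15,920

General income tax:
  R$76,500 × 11% = R$8,415

Excess of alternative minimum tax over general income tax: R$15,920 − R$8,415 = R$7,505.

R$7,505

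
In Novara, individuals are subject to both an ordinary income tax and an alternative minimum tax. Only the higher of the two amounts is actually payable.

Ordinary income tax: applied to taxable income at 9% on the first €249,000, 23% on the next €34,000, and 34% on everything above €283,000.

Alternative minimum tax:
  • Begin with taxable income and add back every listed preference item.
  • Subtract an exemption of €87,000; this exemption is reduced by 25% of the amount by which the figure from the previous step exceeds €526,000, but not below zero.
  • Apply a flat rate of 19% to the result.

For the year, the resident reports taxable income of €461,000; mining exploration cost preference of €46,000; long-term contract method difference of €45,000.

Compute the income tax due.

Ordinary income tax:
  €249,000 × 9% = €22,410
  €34,000 × 23% = €7,820
  €178,000 × 34% = €60,520
  → €90,750

Alternative minimum tax:
  Adjusted income: €461,000 + €46,000 + €45,000 = €552,000
  Exemption: €87,000 − 25% × (€552,000 − €526,000) = €87,000 − €6,500 = €80,500
  Base: €552,000 − €80,500 = €471,500
  €471,500 × 19% = €89,585

€90,750 > €89,585, so the ordinary income tax governs.

€90,750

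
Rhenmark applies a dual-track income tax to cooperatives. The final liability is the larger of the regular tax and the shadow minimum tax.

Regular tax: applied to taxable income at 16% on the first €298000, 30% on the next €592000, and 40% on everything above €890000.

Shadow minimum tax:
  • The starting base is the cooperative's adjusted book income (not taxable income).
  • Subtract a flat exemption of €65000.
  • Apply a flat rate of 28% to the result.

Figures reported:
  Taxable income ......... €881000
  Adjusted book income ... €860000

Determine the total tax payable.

Regular tax:
  €298000 × 16% = €47680
  €583000 × 30% = €174900
  → €222580

Shadow minimum tax:
  Base (adjusted book income): €860000
  Less exemption €65000 → base €795000
  €795000 × 28% = €222600

€222600 > €222580, so the shadow minimum tax is the binding amount.

€222600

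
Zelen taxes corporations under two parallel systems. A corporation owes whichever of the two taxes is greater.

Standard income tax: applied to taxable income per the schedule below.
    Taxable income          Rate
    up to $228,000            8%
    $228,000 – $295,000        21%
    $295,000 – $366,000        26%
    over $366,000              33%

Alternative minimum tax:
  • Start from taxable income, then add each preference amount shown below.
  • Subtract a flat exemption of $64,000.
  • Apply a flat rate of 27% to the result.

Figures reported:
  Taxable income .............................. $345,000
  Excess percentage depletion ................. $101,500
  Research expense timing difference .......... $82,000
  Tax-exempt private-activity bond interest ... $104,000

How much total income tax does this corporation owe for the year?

$153,495

Alternative minimum tax:
  Adjusted income: $345,000 + $101,500 + $82,000 + $104,000 = $632,500
  Less exemption $64,000 → base $568,500
  $568,500 × 27% = $153,495

Standard income tax:
  $228,000 × 8% = $18,240
  $67,000 × 21% = $14,070
  $50,000 × 26% = $13,000
  → $45,310

$153,495 > $45,310, so the alternative minimum tax is the binding amount.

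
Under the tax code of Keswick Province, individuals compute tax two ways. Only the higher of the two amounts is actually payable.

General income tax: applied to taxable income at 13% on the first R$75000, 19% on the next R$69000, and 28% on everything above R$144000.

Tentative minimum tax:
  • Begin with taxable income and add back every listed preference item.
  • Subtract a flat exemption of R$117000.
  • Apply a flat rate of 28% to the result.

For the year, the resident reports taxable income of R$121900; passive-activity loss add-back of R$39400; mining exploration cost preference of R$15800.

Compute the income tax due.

General income tax:
  R$75000 × 13% = R$9750
  R$46900 × 19% = R$8911
  → R$18661

Tentative minimum tax:
  Adjusted income: R$121900 + R$39400 + R$15800 = R$177100
  Less exemption R$117000 → base R$60100
  R$60100 × 28% = R$16828

R$18661 > R$16828, so the general income tax governs.

R$18661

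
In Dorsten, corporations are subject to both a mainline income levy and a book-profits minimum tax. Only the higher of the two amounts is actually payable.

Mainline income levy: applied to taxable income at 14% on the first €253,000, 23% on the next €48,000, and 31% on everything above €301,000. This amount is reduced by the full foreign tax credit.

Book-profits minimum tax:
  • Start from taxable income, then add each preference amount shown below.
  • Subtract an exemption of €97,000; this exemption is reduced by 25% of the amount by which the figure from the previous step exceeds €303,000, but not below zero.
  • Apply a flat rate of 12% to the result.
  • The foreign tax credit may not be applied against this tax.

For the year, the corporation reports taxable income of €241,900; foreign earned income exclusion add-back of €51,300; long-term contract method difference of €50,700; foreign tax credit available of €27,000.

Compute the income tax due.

€30,855

Mainline income levy:
  €241,900 × 14% = €33,866
  Less foreign tax credit €27,000 → €6,866

Book-profits minimum tax:
  Adjusted income: €241,900 + €51,300 + €50,700 = €343,900
  Exemption: €97,000 − 25% × (€343,900 − €303,000) = €97,000 − €10,225 = €86,775
  Base: €343,900 − €86,775 = €257,125
  €257,125 × 12% = €30,855

€30,855 > €6,866, so the book-profits minimum tax is the binding amount.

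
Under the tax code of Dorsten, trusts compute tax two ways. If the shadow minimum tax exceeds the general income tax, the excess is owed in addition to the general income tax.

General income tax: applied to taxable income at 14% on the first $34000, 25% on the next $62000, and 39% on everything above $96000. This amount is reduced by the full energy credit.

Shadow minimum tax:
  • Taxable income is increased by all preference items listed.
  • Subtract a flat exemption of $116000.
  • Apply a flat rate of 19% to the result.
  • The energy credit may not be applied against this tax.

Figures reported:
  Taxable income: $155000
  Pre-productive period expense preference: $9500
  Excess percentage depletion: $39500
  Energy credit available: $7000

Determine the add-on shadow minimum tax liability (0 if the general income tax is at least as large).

$0

Shadow minimum tax:
  Adjusted income: $155000 + $9500 + $39500 = $204000
  Less exemption $116000 → base $88000
  $88000 × 19% = $16720

General income tax:
  $34000 × 14% = $4760
  $62000 × 25% = $15500
  $59000 × 39% = $23010
  → $43270
  Less energy credit $7000 → $36270

$16720 ≤ $36270, so no add-on is due.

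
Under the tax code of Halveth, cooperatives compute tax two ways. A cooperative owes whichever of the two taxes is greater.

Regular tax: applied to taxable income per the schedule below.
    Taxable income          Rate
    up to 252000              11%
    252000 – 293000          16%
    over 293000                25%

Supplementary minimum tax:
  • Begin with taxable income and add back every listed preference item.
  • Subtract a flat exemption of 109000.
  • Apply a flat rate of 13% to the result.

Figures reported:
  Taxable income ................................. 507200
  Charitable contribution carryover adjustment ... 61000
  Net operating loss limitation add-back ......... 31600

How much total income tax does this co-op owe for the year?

Regular tax:
  252000 × 11% = 27720
  41000 × 16% = 6560
  214200 × 25% = 53550
  → 87830

Supplementary minimum tax:
  Adjusted income: 507200 + 61000 + 31600 = 599800
  Less exemption 109000 → base 490800
  490800 × 13% = 63804

87830 > 63804, so the regular tax governs.

87830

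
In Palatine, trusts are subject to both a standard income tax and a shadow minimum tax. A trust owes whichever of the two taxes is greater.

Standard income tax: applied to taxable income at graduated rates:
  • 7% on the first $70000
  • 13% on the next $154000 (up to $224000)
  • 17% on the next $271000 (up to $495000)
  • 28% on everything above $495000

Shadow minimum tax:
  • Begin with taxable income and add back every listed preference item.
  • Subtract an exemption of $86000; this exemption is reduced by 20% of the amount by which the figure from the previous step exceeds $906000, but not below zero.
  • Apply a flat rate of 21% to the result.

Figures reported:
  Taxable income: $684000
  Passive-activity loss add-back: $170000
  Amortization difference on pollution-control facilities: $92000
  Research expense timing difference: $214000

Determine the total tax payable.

$236208

Shadow minimum tax:
  Adjusted income: $684000 + $170000 + $92000 + $214000 = $1160000
  Exemption: $86000 − 20% × ($1160000 − $906000) = $86000 − $50800 = $35200
  Base: $1160000 − $35200 = $1124800
  $1124800 × 21% = $236208

Standard income tax:
  $70000 × 7% = $4900
  $154000 × 13% = $20020
  $271000 × 17% = $46070
  $189000 × 28% = $52920
  → $123910

$236208 > $123910, so the shadow minimum tax is the binding amount.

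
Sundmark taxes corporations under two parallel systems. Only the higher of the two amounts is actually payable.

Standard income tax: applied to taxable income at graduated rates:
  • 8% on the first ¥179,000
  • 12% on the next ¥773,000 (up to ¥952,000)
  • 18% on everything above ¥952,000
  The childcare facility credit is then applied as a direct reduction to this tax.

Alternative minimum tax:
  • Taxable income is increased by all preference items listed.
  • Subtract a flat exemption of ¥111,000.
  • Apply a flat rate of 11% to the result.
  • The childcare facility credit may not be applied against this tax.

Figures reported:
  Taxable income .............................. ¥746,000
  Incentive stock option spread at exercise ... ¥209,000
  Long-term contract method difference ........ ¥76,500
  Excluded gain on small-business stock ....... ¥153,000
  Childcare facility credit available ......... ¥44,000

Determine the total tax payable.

¥118,085

Standard income tax:
  ¥179,000 × 8% = ¥14,320
  ¥567,000 × 12% = ¥68,040
  → ¥82,360
  Less childcare facility credit ¥44,000 → ¥38,360

Alternative minimum tax:
  Adjusted income: ¥746,000 + ¥209,000 + ¥76,500 + ¥153,000 = ¥1,184,500
  Less exemption ¥111,000 → base ¥1,073,500
  ¥1,073,500 × 11% = ¥118,085

¥118,085 > ¥38,360, so the alternative minimum tax is the binding amount.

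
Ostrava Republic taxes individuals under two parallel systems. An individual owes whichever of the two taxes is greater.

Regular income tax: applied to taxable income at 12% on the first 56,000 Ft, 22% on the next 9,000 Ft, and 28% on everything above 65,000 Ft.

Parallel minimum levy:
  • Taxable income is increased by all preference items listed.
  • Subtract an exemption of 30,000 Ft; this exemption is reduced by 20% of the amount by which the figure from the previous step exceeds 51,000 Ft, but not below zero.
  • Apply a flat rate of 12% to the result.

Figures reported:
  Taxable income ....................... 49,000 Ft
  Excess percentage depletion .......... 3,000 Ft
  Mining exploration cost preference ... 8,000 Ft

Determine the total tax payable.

Regular income tax:
  49,000 Ft × 12% = 5,880 Ft

Parallel minimum levy:
  Adjusted income: 49,000 Ft + 3,000 Ft + 8,000 Ft = 60,000 Ft
  Exemption: 30,000 Ft − 20% × (60,000 Ft − 51,000 Ft) = 30,000 Ft − 1,800 Ft = 28,200 Ft
  Base: 60,000 Ft − 28,200 Ft = 31,800 Ft
  31,800 Ft × 12% = 3,816 Ft

5,880 Ft > 3,816 Ft, so the regular income tax governs.

5,880 Ft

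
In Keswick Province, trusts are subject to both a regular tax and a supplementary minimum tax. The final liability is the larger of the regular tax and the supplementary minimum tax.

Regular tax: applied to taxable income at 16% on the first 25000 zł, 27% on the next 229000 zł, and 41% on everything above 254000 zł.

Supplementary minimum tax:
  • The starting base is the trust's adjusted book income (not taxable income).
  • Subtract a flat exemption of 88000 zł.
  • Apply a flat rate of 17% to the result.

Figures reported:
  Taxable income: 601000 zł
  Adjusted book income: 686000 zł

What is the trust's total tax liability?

Supplementary minimum tax:
  Base (adjusted book income): 686000 zł
  Less exemption 88000 zł → base 598000 zł
  598000 zł × 17% = 101660 zł

Regular tax:
  25000 zł × 16% = 4000 zł
  229000 zł × 27% = 61830 zł
  347000 zł × 41% = 142270 zł
  → 208100 zł

208100 zł > 101660 zł, so the regular tax governs.

208100 zł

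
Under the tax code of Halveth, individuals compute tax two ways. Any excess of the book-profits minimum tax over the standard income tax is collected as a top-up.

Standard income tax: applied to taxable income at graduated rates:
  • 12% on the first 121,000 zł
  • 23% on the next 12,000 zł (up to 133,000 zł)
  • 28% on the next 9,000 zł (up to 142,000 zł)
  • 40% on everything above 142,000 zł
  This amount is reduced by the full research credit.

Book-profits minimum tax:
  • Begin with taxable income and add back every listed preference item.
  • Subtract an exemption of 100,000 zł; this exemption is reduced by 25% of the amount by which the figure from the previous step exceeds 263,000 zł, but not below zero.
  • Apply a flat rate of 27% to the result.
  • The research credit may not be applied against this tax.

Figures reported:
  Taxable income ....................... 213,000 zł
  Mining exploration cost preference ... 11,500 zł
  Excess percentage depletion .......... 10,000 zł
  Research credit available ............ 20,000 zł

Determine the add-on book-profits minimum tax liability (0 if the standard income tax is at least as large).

Book-profits minimum tax:
  Adjusted income: 213,000 zł + 11,500 zł + 10,000 zł = 234,500 zł
  Exemption: 234,500 zł ≤ 263,000 zł, so full 100,000 zł applies
  Base: 234,500 zł − 100,000 zł = 134,500 zł
  134,500 zł × 27% = 36,315 zł

Standard income tax:
  121,000 zł × 12% = 14,520 zł
  12,000 zł × 23% = 2,760 zł
  9,000 zł × 28% = 2,520 zł
  71,000 zł × 40% = 28,400 zł
  → 48,200 zł
  Less research credit 20,000 zł → 28,200 zł

Excess of book-profits minimum tax over standard income tax: 36,315 zł − 28,200 zł = 8,115 zł.

8,115 zł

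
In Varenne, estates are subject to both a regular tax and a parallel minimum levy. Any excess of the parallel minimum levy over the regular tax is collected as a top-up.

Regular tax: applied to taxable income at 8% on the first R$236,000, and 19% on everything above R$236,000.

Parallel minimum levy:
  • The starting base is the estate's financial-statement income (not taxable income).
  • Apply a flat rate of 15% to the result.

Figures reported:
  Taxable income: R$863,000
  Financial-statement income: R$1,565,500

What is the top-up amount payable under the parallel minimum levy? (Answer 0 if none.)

Regular tax:
  R$236,000 × 8% = R$18,880
  R$627,000 × 19% = R$119,130
  → R$138,010

Parallel minimum levy:
  Base (financial-statement income): R$1,565,500
  R$1,565,500 × 15% = R$234,825

Excess of parallel minimum levy over regular tax: R$234,825 − R$138,010 = R$96,815.

R$96,815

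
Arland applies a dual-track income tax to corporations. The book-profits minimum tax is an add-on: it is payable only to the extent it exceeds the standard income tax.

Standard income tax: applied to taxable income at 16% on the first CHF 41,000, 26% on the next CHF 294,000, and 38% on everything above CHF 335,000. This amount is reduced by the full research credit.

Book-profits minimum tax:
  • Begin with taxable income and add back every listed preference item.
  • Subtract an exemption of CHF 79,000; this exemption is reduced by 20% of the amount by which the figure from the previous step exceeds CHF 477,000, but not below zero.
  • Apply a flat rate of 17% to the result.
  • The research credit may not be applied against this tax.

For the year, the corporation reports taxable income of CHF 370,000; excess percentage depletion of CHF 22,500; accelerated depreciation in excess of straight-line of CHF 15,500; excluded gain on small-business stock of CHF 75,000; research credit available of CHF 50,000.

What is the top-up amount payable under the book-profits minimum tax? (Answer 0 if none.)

CHF 22,584

Standard income tax:
  CHF 41,000 × 16% = CHF 6,560
  CHF 294,000 × 26% = CHF 76,440
  CHF 35,000 × 38% = CHF 13,300
  → CHF 96,300
  Less research credit CHF 50,000 → CHF 46,300

Book-profits minimum tax:
  Adjusted income: CHF 370,000 + CHF 22,500 + CHF 15,500 + CHF 75,000 = CHF 483,000
  Exemption: CHF 79,000 − 20% × (CHF 483,000 − CHF 477,000) = CHF 79,000 − CHF 1,200 = CHF 77,800
  Base: CHF 483,000 − CHF 77,800 = CHF 405,200
  CHF 405,200 × 17% = CHF 68,884

Excess of book-profits minimum tax over standard income tax: CHF 68,884 − CHF 46,300 = CHF 22,584.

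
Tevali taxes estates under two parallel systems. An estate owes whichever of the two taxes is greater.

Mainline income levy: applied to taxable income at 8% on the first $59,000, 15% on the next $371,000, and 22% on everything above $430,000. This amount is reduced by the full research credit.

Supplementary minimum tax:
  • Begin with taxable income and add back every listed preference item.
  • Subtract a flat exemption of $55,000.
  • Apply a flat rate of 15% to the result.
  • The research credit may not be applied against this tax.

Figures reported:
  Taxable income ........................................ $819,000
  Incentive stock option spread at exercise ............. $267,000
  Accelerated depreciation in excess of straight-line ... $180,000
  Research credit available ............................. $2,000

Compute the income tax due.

Mainline income levy:
  $59,000 × 8% = $4,720
  $371,000 × 15% = $55,650
  $389,000 × 22% = $85,580
  → $145,950
  Less research credit $2,000 → $143,950

Supplementary minimum tax:
  Adjusted income: $819,000 + $267,000 + $180,000 = $1,266,000
  Less exemption $55,000 → base $1,211,000
  $1,211,000 × 15% = $181,650

$181,650 > $143,950, so the supplementary minimum tax is the binding amount.

$181,650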